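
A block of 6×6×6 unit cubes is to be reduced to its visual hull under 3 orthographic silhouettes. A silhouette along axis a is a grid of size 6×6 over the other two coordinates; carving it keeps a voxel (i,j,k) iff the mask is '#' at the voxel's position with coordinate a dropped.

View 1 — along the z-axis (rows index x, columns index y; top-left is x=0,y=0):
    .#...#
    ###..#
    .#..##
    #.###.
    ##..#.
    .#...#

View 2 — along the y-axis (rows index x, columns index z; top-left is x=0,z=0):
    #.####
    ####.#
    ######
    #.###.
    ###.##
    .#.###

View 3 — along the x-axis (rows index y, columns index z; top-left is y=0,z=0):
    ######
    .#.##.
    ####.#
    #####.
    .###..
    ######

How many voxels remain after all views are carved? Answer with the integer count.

full grid |V| = 216
after view 1 [z-axis, 18 of 36 cells solid] → remaining = 108
after view 2 [y-axis, 29 of 36 cells solid] → remaining = 87
after view 3 [x-axis, 28 of 36 cells solid] → remaining = 65

65 voxels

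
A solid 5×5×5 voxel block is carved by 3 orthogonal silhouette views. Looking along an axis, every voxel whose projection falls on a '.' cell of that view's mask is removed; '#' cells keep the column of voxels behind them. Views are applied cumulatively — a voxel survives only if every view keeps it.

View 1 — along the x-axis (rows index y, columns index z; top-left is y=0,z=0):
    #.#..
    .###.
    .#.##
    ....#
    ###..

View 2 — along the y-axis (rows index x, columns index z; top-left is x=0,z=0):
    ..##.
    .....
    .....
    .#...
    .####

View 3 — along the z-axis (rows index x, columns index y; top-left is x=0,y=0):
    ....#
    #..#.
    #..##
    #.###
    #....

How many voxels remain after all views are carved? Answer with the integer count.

voxel count = 4

full grid |V| = 125
V1 x: intersect with YZ mask (12 set) -- 60 left
V2 y: intersect with XZ mask (7 set) -- 18 left
V3 z: intersect with XY mask (11 set) -- 4 left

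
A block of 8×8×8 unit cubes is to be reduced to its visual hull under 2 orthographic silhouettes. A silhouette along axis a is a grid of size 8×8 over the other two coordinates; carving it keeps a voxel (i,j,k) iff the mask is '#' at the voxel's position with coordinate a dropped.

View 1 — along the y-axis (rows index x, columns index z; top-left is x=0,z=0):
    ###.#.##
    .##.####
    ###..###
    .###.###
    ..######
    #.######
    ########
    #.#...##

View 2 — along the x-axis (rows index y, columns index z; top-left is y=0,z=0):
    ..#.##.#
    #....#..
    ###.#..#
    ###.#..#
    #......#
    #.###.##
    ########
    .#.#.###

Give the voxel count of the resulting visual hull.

remaining voxels: 231

initial block: 8^3 = 512
V1 y: intersect with XZ mask (49 set) -- 392 left
V2 x: intersect with YZ mask (37 set) -- 231 left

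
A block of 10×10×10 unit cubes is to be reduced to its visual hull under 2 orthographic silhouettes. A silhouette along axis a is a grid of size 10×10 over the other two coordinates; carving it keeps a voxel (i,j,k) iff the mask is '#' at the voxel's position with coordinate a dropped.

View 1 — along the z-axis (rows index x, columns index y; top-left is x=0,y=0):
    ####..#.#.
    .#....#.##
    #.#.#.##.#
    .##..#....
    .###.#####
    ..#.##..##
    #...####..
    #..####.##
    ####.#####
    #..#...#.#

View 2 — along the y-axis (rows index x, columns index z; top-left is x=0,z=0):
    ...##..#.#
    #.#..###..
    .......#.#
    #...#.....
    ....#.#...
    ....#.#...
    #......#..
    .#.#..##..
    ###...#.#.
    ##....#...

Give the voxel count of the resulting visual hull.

start: 10×10×10 = 1000 voxels
after view 1 [z-axis, 57 of 100 cells solid] → remaining = 570
after view 2 [y-axis, 31 of 100 cells solid] → remaining = 183

|visual hull| = 183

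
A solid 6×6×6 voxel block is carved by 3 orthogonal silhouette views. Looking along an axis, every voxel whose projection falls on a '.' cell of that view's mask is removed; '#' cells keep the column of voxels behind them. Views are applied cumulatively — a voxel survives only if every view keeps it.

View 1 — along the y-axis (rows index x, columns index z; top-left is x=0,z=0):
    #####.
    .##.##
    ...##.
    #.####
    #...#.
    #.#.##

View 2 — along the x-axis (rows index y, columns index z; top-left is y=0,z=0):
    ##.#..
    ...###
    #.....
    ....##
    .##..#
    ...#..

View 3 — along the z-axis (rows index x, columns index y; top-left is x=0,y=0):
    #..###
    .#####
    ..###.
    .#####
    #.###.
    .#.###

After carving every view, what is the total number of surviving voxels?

before carving: 216 voxels (6×6×6)
carve view 1 (along y, XZ-mask fill 22/36): 132 voxels remain
carve view 2 (along x, YZ-mask fill 13/36): 46 voxels remain
carve view 3 (along z, XY-mask fill 25/36): 33 voxels remain

33 voxels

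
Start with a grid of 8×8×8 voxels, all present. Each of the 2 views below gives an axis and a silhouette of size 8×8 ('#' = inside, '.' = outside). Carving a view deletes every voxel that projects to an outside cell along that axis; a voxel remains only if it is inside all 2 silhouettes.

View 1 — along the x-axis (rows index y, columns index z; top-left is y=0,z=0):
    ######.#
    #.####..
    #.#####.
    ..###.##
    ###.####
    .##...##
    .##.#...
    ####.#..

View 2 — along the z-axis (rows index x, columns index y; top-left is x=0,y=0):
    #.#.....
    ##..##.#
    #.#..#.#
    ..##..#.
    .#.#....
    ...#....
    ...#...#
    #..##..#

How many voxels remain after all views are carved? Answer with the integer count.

before carving: 512 voxels (8×8×8)
step 1: project along x, AND mask (42/64) → |grid| = 336
step 2: project along z, AND mask (23/64) → |grid| = 126

remaining voxels: 126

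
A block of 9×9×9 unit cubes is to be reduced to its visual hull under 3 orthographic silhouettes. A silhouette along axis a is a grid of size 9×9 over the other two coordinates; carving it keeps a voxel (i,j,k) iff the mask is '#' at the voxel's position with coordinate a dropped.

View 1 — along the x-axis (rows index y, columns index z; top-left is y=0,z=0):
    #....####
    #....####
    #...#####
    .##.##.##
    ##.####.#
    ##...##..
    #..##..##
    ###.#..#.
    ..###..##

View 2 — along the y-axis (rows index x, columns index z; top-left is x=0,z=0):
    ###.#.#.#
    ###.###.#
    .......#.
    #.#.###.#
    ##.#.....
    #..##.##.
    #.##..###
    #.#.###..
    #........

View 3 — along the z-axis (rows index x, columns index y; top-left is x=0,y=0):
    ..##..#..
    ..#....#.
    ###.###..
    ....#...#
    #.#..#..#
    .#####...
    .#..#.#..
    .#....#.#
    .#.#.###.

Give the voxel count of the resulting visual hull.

start: 9×9×9 = 729 voxels
V1 x: intersect with YZ mask (48 set) -- 432 left
V2 y: intersect with XZ mask (40 set) -- 219 left
V3 z: intersect with XY mask (33 set) -- 75 left

75 voxels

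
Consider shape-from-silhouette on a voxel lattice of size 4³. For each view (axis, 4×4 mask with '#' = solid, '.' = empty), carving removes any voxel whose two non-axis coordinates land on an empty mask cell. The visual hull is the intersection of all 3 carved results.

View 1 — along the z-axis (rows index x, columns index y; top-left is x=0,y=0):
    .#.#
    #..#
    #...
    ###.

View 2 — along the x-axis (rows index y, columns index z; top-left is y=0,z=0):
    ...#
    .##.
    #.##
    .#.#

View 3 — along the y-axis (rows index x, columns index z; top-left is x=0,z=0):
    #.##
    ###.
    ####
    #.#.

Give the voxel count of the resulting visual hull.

initial block: 4^3 = 64
after view 1 [z-axis, 8 of 16 cells solid] → remaining = 32
after view 2 [x-axis, 8 of 16 cells solid] → remaining = 14
after view 3 [y-axis, 12 of 16 cells solid] → remaining = 7

voxel count = 7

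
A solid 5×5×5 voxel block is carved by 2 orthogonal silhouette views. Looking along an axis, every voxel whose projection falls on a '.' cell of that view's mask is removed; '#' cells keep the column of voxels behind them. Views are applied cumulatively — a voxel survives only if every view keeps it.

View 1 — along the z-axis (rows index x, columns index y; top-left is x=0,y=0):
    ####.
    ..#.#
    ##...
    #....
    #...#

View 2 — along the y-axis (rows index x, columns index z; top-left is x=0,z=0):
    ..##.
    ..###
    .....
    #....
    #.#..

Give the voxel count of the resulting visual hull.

before carving: 125 voxels (5×5×5)
after view 1 [z-axis, 11 of 25 cells solid] → remaining = 55
after view 2 [y-axis, 8 of 25 cells solid] → remaining = 19

19 voxels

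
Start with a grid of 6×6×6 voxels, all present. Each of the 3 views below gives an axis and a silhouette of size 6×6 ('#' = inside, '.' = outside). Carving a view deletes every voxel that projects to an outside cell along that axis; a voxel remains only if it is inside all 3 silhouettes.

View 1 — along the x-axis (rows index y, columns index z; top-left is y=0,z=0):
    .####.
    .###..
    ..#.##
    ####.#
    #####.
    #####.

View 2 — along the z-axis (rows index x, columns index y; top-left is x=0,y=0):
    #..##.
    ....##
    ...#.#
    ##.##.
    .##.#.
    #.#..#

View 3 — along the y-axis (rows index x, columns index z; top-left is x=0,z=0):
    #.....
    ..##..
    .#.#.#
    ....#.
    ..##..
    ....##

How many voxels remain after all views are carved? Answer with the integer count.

voxel count = 22

before carving: 216 voxels (6×6×6)
step 1: project along x, AND mask (25/36) → |grid| = 150
step 2: project along z, AND mask (17/36) → |grid| = 74
step 3: project along y, AND mask (11/36) → |grid| = 22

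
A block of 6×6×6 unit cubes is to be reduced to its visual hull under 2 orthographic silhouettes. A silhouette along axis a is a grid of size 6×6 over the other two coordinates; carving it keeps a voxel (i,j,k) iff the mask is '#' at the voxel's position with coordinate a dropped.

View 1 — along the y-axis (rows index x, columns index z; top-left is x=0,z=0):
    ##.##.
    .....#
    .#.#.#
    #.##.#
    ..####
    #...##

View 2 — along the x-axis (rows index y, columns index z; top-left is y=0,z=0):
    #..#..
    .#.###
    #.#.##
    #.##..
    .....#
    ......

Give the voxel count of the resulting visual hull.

start: 6×6×6 = 216 voxels
after view 1 [y-axis, 19 of 36 cells solid] → remaining = 114
after view 2 [x-axis, 14 of 36 cells solid] → remaining = 48

48 voxels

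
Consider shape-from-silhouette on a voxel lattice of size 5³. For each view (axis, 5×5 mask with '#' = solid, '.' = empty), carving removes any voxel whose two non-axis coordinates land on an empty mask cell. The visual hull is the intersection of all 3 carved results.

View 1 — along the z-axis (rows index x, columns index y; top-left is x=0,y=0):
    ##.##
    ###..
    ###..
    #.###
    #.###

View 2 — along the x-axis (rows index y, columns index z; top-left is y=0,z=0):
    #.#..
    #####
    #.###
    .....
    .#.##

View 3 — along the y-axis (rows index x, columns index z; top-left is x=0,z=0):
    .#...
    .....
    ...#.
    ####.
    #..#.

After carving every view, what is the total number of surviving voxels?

start: 5×5×5 = 125 voxels
after view 1 [z-axis, 18 of 25 cells solid] → remaining = 90
after view 2 [x-axis, 14 of 25 cells solid] → remaining = 50
after view 3 [y-axis, 8 of 25 cells solid] → remaining = 15

voxel count = 15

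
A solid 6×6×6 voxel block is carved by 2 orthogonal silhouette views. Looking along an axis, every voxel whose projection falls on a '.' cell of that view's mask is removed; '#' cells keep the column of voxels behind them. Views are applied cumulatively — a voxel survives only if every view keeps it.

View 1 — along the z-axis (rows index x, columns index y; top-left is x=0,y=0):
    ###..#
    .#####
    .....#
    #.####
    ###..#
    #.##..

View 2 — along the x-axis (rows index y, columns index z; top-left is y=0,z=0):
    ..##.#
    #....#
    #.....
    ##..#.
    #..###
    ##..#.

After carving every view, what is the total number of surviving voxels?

before carving: 216 voxels (6×6×6)
[1] z-view keeps 22 columns → grid now 132
[2] x-view keeps 16 columns → grid now 55

voxel count = 55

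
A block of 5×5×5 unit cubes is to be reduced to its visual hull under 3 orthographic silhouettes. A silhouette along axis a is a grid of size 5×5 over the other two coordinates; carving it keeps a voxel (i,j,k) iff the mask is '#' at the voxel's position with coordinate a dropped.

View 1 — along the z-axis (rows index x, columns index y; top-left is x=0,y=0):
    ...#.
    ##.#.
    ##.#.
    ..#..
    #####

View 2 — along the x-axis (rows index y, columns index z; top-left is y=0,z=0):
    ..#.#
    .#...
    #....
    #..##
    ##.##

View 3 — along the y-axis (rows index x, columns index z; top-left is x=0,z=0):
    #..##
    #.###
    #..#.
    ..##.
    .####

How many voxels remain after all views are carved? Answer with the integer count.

full grid |V| = 125
V1 z: intersect with XY mask (13 set) -- 65 left
V2 x: intersect with YZ mask (11 set) -- 27 left
V3 y: intersect with XZ mask (15 set) -- 18 left

remaining voxels: 18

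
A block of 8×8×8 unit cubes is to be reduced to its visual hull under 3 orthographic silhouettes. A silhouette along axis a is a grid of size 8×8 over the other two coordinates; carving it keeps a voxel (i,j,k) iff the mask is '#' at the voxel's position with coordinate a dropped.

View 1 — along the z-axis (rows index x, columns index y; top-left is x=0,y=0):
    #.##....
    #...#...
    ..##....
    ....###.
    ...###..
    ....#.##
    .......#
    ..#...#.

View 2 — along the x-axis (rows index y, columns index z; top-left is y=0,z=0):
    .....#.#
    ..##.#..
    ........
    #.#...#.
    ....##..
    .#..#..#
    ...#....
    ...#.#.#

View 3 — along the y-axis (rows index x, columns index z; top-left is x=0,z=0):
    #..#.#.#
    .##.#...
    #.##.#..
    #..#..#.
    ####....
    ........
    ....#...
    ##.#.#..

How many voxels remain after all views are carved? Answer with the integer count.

remaining voxels: 11

before carving: 512 voxels (8×8×8)
carve view 1 (along z, XY-mask fill 19/64): 152 voxels remain
carve view 2 (along x, YZ-mask fill 17/64): 36 voxels remain
carve view 3 (along y, XZ-mask fill 23/64): 11 voxels remain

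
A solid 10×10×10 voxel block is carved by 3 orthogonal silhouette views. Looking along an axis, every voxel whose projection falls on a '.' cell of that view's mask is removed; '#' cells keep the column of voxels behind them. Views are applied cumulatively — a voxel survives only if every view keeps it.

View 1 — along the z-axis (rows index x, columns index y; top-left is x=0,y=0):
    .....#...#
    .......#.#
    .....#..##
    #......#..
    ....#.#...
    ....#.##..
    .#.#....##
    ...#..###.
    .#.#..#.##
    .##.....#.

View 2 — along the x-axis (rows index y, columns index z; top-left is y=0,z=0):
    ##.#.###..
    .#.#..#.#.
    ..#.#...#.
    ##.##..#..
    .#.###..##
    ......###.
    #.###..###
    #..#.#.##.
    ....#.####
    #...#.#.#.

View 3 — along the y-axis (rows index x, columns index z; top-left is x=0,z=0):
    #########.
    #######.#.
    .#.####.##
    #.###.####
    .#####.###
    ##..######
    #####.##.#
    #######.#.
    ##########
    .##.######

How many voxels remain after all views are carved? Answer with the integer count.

start: 10×10×10 = 1000 voxels
step 1: project along z, AND mask (30/100) → |grid| = 300
step 2: project along x, AND mask (48/100) → |grid| = 147
step 3: project along y, AND mask (82/100) → |grid| = 125

remaining voxels: 125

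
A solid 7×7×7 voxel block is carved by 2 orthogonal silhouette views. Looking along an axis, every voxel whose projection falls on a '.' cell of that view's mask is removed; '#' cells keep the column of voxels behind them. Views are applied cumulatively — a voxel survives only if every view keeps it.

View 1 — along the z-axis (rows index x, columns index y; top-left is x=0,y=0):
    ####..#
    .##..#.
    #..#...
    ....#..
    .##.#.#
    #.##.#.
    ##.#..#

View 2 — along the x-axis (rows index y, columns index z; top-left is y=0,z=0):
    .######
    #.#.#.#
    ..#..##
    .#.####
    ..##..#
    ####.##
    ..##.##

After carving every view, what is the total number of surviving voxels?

voxel count = 102

initial block: 7^3 = 343
carve view 1 (along z, XY-mask fill 23/49): 161 voxels remain
carve view 2 (along x, YZ-mask fill 31/49): 102 voxels remain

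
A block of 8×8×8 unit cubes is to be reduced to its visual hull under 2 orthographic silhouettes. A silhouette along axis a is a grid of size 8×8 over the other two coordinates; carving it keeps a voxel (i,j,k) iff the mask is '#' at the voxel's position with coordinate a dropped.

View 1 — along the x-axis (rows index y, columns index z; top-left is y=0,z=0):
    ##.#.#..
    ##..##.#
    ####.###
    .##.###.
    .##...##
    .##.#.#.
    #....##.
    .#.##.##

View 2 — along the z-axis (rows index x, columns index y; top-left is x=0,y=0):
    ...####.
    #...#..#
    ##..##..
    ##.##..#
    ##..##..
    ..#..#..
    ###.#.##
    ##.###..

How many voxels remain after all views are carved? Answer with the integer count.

147 voxels

initial block: 8^3 = 512
  1. axis=0 (YZ plane), |mask|=37  ⇒  voxels=296
  2. axis=2 (XY plane), |mask|=33  ⇒  voxels=147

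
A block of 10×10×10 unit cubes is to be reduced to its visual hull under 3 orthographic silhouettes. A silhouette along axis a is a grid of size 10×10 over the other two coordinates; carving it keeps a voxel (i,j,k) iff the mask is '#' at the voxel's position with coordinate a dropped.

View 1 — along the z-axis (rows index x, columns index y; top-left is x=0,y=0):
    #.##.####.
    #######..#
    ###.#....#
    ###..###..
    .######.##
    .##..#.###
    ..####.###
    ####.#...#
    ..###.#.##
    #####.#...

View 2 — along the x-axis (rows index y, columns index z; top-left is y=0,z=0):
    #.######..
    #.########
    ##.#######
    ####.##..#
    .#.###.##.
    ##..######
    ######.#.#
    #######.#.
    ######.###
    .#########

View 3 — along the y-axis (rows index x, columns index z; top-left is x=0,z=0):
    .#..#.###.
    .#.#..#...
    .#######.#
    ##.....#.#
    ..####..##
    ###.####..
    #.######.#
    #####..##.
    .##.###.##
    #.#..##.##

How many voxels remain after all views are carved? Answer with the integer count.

before carving: 1000 voxels (10×10×10)
carve view 1 (along z, XY-mask fill 65/100): 650 voxels remain
carve view 2 (along x, YZ-mask fill 80/100): 524 voxels remain
carve view 3 (along y, XZ-mask fill 61/100): 307 voxels remain

307 voxels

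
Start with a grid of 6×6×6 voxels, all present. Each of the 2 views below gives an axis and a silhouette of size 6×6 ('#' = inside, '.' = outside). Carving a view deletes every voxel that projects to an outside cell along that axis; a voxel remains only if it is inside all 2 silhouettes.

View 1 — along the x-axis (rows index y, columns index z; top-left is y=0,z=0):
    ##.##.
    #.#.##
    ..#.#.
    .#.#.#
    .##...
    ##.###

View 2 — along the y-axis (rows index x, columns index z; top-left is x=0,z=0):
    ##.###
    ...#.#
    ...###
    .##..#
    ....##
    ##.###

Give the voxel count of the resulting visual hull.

before carving: 216 voxels (6×6×6)
carve view 1 (along x, YZ-mask fill 20/36): 120 voxels remain
carve view 2 (along y, XZ-mask fill 20/36): 67 voxels remain

67 voxels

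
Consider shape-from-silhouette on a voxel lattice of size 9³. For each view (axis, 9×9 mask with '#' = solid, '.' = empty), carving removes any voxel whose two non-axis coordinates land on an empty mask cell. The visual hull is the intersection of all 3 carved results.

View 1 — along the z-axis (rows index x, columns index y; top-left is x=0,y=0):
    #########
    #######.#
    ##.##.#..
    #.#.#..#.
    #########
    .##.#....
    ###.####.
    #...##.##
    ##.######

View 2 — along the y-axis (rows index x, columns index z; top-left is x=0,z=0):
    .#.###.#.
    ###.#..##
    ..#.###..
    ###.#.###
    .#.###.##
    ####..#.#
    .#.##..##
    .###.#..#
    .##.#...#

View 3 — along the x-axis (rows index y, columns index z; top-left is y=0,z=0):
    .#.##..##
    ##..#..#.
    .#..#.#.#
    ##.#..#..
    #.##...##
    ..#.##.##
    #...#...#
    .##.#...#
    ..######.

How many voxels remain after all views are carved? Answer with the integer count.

remaining voxels: 165

start: 9×9×9 = 729 voxels
  1. axis=2 (XY plane), |mask|=58  ⇒  voxels=522
  2. axis=1 (XZ plane), |mask|=48  ⇒  voxels=305
  3. axis=0 (YZ plane), |mask|=40  ⇒  voxels=165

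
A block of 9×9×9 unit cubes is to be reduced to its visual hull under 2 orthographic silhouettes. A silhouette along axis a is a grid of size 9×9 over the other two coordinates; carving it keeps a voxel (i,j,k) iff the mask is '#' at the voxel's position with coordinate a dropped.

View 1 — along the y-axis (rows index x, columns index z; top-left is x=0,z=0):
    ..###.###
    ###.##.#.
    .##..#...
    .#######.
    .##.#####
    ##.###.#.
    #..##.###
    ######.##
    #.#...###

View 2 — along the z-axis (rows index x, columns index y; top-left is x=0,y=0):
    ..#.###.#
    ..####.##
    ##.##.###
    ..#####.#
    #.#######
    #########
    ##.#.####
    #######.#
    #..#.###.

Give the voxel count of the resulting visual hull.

370 voxels

full grid |V| = 729
[1] y-view keeps 54 columns → grid now 486
[2] z-view keeps 61 columns → grid now 370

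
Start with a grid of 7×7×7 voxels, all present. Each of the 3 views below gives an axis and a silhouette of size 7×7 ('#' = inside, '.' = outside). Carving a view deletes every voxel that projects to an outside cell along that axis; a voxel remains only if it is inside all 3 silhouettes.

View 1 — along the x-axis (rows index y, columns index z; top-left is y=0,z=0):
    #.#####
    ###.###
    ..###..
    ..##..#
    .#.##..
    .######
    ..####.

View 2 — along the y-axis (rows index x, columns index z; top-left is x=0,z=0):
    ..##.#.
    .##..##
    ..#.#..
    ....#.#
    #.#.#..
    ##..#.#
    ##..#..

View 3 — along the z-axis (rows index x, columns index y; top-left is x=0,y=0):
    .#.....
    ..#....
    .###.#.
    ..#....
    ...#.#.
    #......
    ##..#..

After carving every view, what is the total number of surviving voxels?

full grid |V| = 343
  1. axis=0 (YZ plane), |mask|=31  ⇒  voxels=217
  2. axis=1 (XZ plane), |mask|=21  ⇒  voxels=95
  3. axis=2 (XY plane), |mask|=13  ⇒  voxels=24

|visual hull| = 24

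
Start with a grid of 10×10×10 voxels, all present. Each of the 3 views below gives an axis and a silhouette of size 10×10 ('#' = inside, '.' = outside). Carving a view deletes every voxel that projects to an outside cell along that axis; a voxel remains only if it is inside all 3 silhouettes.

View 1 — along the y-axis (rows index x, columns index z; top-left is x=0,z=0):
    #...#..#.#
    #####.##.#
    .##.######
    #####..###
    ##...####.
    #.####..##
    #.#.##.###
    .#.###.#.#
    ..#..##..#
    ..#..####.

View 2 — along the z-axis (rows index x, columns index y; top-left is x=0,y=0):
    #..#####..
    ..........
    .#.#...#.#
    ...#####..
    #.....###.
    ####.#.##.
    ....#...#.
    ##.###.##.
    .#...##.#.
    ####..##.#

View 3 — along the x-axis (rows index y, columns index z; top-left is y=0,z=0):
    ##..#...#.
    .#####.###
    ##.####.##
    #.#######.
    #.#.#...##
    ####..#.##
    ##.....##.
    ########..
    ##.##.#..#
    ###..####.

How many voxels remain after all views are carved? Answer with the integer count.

183 voxels

full grid |V| = 1000
carve view 1 (along y, XZ-mask fill 63/100): 630 voxels remain
carve view 2 (along z, XY-mask fill 46/100): 276 voxels remain
carve view 3 (along x, YZ-mask fill 65/100): 183 voxels remain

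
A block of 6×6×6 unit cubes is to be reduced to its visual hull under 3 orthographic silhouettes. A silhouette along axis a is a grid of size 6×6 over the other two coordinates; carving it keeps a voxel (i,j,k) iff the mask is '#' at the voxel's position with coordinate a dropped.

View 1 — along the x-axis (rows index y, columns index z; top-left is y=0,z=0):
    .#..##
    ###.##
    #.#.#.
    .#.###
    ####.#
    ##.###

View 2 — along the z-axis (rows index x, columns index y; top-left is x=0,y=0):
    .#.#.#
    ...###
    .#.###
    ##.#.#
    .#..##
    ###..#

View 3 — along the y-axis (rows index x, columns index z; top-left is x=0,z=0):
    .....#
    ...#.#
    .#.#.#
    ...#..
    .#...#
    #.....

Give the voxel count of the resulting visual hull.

start: 6×6×6 = 216 voxels
step 1: project along x, AND mask (25/36) → |grid| = 150
step 2: project along z, AND mask (21/36) → |grid| = 95
step 3: project along y, AND mask (10/36) → |grid| = 31

remaining voxels: 31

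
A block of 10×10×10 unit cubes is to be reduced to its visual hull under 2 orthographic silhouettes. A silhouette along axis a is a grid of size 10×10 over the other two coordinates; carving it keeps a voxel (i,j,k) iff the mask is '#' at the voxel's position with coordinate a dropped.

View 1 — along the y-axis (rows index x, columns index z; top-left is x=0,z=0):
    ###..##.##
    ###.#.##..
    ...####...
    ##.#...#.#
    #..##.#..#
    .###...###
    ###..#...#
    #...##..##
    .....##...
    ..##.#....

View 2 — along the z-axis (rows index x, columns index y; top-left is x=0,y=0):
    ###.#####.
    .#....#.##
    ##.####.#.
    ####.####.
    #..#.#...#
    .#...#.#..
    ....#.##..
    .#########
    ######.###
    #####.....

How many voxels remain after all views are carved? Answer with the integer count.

voxel count = 279

start: 10×10×10 = 1000 voxels
after view 1 [y-axis, 48 of 100 cells solid] → remaining = 480
after view 2 [z-axis, 60 of 100 cells solid] → remaining = 279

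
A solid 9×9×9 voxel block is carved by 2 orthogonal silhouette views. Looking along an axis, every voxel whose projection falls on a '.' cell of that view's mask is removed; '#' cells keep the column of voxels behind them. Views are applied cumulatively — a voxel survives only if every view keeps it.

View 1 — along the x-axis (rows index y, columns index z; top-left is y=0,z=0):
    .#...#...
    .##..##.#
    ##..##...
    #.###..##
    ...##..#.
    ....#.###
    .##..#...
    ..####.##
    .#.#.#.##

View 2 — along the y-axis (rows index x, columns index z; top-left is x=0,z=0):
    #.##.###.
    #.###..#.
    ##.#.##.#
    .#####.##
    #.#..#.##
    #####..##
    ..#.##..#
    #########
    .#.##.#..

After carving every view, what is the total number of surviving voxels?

227 voxels

start: 9×9×9 = 729 voxels
V1 x: intersect with YZ mask (38 set) -- 342 left
V2 y: intersect with XZ mask (53 set) -- 227 left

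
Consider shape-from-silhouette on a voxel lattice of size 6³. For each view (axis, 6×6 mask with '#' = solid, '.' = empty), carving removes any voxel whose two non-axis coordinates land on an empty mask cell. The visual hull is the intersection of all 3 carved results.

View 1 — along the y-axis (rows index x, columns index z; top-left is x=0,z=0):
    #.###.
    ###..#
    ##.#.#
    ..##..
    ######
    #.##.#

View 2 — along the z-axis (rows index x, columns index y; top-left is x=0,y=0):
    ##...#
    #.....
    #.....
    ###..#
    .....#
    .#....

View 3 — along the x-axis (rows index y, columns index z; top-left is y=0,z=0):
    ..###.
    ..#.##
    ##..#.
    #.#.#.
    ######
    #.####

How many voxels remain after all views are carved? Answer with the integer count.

start: 6×6×6 = 216 voxels
after view 1 [y-axis, 24 of 36 cells solid] → remaining = 144
after view 2 [z-axis, 11 of 36 cells solid] → remaining = 38
after view 3 [x-axis, 23 of 36 cells solid] → remaining = 23

remaining voxels: 23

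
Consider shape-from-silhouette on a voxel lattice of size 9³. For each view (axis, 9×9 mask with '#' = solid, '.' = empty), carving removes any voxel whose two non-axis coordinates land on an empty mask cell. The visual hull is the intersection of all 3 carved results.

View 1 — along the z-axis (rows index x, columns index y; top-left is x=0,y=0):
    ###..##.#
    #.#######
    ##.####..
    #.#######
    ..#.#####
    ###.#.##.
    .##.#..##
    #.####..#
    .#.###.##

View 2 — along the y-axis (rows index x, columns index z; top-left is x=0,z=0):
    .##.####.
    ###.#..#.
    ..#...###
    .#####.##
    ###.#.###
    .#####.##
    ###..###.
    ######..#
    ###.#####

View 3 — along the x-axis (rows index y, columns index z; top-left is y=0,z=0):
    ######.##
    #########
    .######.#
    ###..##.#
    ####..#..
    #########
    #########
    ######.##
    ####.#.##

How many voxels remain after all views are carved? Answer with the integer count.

voxel count = 301

initial block: 9^3 = 729
after view 1 [z-axis, 57 of 81 cells solid] → remaining = 513
after view 2 [y-axis, 57 of 81 cells solid] → remaining = 360
after view 3 [x-axis, 68 of 81 cells solid] → remaining = 301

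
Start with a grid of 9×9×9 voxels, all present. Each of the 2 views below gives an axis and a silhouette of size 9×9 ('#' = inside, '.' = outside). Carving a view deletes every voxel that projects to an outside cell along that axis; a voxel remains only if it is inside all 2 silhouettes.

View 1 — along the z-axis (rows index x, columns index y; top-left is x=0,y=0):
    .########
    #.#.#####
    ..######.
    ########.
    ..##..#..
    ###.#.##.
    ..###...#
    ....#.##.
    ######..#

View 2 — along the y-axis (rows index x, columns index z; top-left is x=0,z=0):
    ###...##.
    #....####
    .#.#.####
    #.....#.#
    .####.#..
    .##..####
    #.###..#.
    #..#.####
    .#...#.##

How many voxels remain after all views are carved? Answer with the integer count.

full grid |V| = 729
  1. axis=2 (XY plane), |mask|=52  ⇒  voxels=468
  2. axis=1 (XZ plane), |mask|=45  ⇒  voxels=252

|visual hull| = 252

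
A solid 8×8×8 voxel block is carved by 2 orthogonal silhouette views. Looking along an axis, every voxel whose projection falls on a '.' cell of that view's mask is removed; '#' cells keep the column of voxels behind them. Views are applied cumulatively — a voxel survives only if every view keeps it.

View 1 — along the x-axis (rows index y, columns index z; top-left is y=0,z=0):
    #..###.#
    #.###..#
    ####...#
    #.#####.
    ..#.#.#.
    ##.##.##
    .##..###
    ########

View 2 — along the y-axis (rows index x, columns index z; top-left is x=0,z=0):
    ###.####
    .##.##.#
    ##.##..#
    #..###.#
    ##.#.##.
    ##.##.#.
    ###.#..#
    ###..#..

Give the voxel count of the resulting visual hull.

start: 8×8×8 = 512 voxels
step 1: project along x, AND mask (43/64) → |grid| = 344
step 2: project along y, AND mask (41/64) → |grid| = 219

219 voxels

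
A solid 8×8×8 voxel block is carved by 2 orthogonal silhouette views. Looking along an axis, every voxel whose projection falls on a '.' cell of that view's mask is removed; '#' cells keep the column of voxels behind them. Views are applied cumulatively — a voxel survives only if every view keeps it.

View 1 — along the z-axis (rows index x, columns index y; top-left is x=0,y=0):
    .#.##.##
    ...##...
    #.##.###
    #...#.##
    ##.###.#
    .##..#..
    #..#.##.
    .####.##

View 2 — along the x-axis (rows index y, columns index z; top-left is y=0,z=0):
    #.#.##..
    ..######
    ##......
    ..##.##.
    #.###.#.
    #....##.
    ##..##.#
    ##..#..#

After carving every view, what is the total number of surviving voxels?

|visual hull| = 152

full grid |V| = 512
[1] z-view keeps 36 columns → grid now 288
[2] x-view keeps 33 columns → grid now 152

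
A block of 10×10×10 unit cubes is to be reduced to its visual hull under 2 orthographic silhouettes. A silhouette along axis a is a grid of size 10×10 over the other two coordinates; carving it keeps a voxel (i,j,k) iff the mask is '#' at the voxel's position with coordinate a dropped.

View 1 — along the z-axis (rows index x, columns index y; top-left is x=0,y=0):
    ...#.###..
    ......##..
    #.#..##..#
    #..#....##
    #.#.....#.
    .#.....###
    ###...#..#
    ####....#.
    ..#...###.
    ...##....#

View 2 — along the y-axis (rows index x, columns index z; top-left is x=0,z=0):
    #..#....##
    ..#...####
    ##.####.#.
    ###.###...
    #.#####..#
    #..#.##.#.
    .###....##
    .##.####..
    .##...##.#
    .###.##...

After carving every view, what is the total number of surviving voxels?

|visual hull| = 216

initial block: 10^3 = 1000
after view 1 [z-axis, 39 of 100 cells solid] → remaining = 390
after view 2 [y-axis, 55 of 100 cells solid] → remaining = 216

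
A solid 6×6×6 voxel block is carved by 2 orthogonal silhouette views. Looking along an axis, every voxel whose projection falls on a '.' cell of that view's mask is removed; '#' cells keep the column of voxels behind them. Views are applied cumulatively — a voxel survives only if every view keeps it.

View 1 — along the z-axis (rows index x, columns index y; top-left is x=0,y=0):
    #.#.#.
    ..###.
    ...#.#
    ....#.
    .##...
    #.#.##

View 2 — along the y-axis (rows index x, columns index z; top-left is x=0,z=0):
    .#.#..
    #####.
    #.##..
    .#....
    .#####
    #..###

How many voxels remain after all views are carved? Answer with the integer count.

54 voxels

initial block: 6^3 = 216
[1] z-view keeps 15 columns → grid now 90
[2] y-view keeps 20 columns → grid now 54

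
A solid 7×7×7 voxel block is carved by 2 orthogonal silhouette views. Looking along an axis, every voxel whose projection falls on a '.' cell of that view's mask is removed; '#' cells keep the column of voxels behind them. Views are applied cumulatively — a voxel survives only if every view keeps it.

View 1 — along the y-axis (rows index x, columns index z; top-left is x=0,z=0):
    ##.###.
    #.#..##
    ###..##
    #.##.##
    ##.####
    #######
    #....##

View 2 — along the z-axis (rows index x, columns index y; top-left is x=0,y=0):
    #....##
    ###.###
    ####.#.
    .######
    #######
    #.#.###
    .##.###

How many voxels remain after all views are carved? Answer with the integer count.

full grid |V| = 343
step 1: project along y, AND mask (35/49) → |grid| = 245
step 2: project along z, AND mask (37/49) → |grid| = 186

voxel count = 186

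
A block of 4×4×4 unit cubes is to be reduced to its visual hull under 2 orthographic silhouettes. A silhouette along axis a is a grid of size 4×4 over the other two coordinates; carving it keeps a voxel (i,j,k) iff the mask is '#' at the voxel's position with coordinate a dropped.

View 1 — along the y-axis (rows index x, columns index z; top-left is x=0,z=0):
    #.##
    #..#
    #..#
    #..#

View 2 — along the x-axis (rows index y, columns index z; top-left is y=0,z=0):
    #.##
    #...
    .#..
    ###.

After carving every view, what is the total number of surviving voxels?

|visual hull| = 18

before carving: 64 voxels (4×4×4)
[1] y-view keeps 9 columns → grid now 36
[2] x-view keeps 8 columns → grid now 18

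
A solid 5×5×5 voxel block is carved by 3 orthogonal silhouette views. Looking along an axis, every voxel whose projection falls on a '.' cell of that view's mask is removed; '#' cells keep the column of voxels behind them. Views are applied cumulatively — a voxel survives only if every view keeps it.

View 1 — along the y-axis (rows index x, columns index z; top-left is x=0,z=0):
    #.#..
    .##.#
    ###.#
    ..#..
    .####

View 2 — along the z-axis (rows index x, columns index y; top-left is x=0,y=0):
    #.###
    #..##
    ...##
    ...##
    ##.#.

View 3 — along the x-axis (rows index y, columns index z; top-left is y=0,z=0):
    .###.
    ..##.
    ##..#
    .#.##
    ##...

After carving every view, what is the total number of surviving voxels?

full grid |V| = 125
carve view 1 (along y, XZ-mask fill 14/25): 70 voxels remain
carve view 2 (along z, XY-mask fill 14/25): 39 voxels remain
carve view 3 (along x, YZ-mask fill 13/25): 20 voxels remain

20 voxels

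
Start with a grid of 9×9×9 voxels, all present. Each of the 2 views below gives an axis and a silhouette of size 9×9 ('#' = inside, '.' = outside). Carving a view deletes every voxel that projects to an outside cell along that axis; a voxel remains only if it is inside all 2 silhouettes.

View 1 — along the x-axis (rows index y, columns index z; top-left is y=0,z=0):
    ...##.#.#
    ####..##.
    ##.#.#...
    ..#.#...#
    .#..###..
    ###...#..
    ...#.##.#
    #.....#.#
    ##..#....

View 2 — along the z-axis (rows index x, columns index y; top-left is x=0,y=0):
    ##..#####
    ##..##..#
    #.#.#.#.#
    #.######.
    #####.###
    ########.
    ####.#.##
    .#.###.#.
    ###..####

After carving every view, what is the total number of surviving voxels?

remaining voxels: 232

full grid |V| = 729
[1] x-view keeps 35 columns → grid now 315
[2] z-view keeps 59 columns → grid now 232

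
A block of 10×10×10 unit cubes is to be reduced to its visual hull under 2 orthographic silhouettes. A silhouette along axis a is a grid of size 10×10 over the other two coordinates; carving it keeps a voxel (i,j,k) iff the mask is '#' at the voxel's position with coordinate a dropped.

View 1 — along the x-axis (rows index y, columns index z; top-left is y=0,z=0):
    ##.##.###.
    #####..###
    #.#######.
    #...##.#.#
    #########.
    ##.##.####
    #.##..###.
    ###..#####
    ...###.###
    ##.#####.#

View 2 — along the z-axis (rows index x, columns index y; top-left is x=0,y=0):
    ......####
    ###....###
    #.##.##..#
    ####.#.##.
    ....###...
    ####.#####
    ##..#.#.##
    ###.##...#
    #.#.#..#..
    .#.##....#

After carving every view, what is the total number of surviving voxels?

voxel count = 406

start: 10×10×10 = 1000 voxels
step 1: project along x, AND mask (73/100) → |grid| = 730
step 2: project along z, AND mask (55/100) → |grid| = 406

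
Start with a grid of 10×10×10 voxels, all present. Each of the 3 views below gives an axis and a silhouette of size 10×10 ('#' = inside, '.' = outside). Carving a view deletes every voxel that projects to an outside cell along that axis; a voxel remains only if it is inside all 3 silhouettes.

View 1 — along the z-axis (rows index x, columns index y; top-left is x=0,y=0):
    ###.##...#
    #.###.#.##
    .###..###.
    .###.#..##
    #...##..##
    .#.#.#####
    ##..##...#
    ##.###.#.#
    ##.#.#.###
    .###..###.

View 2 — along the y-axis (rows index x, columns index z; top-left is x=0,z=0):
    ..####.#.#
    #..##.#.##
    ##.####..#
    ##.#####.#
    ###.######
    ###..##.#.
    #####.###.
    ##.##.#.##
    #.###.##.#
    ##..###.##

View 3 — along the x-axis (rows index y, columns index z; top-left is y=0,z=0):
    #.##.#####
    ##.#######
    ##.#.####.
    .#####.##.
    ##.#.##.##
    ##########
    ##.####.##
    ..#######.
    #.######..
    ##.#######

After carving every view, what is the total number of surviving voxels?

346 voxels

full grid |V| = 1000
after view 1 [z-axis, 62 of 100 cells solid] → remaining = 620
after view 2 [y-axis, 71 of 100 cells solid] → remaining = 435
after view 3 [x-axis, 79 of 100 cells solid] → remaining = 346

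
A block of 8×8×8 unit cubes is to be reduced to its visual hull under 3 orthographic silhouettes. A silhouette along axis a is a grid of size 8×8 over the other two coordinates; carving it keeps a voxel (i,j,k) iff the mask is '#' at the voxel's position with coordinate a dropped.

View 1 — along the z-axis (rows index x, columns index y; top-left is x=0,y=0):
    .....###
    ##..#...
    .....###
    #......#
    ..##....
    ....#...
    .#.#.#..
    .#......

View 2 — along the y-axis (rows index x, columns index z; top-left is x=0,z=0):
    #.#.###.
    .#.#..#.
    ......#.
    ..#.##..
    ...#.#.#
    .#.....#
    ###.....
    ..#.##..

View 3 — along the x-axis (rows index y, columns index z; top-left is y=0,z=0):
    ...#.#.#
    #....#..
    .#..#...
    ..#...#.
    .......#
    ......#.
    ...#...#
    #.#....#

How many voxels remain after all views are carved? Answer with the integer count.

initial block: 8^3 = 512
V1 z: intersect with XY mask (18 set) -- 144 left
V2 y: intersect with XZ mask (23 set) -- 53 left
V3 x: intersect with YZ mask (16 set) -- 11 left

remaining voxels: 11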